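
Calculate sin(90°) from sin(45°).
sin(90°) = 2 sin 45° cos 45° = 1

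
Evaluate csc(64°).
csc(64°) = 1.113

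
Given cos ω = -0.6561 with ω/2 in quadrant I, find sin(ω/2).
sin(ω/2) = ±√((1 - cos ω)/2); positive since ω/2 ∈ QI, so sin(ω/2) = 0.91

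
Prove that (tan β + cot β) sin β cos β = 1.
LHS = (sin β/cos β + cos β/sin β) sin β cos β = ((sin²β + cos²β)/(sin β cos β)) · sin β cos β = sin²β + cos²β = 1 = RHS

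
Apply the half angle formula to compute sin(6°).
sin(6°) = √((1 - cos 12°)/2) = 0.1045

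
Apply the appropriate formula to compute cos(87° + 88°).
cos(87° + 88°) = cos 87° cos 88° - sin 87° sin 88° = -0.9962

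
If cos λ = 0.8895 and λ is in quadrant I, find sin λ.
sin λ = 0.4569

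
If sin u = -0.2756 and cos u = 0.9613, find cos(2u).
cos(2u) = cos²u - sin²u = 0.8481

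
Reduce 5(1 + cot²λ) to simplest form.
5(1 + cot²λ) = 5(csc²λ) (using Pythagorean identity)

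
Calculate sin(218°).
sin(218°) = -0.6157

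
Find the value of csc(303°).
csc(303°) = -1.192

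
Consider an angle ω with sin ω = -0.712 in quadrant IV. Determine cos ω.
cos ω = √(1 - sin²ω) = 0.7022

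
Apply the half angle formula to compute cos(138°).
cos(138°) = -√((1 + cos 276°)/2) = -0.7431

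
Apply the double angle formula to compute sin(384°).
sin(384°) = 2 sin 192° cos 192° = 0.4067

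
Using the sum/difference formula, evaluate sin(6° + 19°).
sin(6° + 19°) = sin 6° cos 19° + cos 6° sin 19° = 0.4226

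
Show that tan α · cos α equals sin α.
LHS = (sin α/cos α) · cos α = sin α = RHS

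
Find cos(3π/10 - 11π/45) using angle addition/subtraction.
cos(3π/10 - 11π/45) = cos 3π/10 cos 11π/45 + sin 3π/10 sin 11π/45 = 0.9848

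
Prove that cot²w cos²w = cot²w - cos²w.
RHS = cos²w/sin²w - cos²w = cos²w(1/sin²w - 1) = cos²w · (1 - sin²w)/sin²w = cos²w · cos²w/sin²w = cos²w · cot²w = LHS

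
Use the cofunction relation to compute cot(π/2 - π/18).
cot(π/2 - π/18) = tan(π/18) = 0.1763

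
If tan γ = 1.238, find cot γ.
cot γ = 1/tan γ = 0.8078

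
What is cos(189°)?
cos(189°) = -0.9877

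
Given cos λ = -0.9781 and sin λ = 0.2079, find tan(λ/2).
tan(λ/2) = sin λ / (1 + cos λ) = 9.493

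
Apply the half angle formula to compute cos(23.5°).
cos(23.5°) = √((1 + cos 47°)/2) = 0.9171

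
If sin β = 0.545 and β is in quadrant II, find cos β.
cos β = -0.8384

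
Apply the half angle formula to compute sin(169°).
sin(169°) = √((1 - cos 338°)/2) = 0.1908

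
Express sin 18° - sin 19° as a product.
sin 18° - sin 19° = 2 cos(18.5°) sin(-0.5°)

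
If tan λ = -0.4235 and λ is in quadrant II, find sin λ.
sin λ = 0.39 (using tan²λ + 1 = sec²λ)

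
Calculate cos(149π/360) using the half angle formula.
cos(149π/360) = √((1 + cos 149π/180)/2) = 0.2672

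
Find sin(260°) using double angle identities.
sin(260°) = 2 sin 130° cos 130° = -0.9848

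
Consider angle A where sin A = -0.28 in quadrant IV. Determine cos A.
cos A = √(1 - sin²A) = 0.96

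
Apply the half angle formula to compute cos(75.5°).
cos(75.5°) = √((1 + cos 151°)/2) = 0.2504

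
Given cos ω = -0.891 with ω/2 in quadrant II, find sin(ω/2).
sin(ω/2) = ±√((1 - cos ω)/2); positive since ω/2 ∈ QII, so sin(ω/2) = 0.9724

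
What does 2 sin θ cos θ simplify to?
2 sin θ cos θ = sin(2θ) (using Double angle)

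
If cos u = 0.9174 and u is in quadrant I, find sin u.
sin u = 0.398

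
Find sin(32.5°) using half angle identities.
sin(32.5°) = √((1 - cos 65°)/2) = 0.5373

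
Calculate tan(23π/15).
tan(23π/15) = -9.514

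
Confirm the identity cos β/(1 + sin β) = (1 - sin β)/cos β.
RHS = (1 - sin β)(1 + sin β) / (cos β(1 + sin β)) = (1 - sin²β) / (cos β(1 + sin β)) = cos²β / (cos β(1 + sin β)) = cos β/(1 + sin β) = LHS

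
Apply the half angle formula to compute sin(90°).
sin(90°) = √((1 - cos 180°)/2) = 1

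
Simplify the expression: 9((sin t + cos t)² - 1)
9((sin t + cos t)² - 1) = 9(sin(2t)) (using Pythagorean + double angle)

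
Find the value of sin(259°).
sin(259°) = -0.9816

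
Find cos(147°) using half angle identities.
cos(147°) = -√((1 + cos 294°)/2) = -0.8387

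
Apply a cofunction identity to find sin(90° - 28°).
sin(90° - 28°) = cos(28°) = 0.8829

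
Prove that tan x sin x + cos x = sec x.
LHS = sin²x/cos x + cos x = (sin²x + cos²x)/cos x = 1/cos x = sec x = RHS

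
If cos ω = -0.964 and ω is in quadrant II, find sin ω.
sin ω = 0.2659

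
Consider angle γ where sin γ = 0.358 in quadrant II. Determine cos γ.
cos γ = ±√(1 - sin²γ) = -0.9337 (negative in QII)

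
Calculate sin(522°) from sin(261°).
sin(522°) = 2 sin 261° cos 261° = 0.309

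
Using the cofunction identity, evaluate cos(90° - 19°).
cos(90° - 19°) = sin(19°) = 0.3256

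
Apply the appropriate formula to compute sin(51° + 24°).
sin(51° + 24°) = sin 51° cos 24° + cos 51° sin 24° = (√6+√2)/4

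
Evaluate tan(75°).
tan(75°) = 2+√3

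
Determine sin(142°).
sin(142°) = 0.6157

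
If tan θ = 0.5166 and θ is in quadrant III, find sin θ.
sin θ = -0.459 (using tan²θ + 1 = sec²θ)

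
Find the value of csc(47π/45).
csc(47π/45) = -7.185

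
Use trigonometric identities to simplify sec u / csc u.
sec u / csc u = tan u (using Reciprocal identities)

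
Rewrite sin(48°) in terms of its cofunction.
sin(48°) = cos(90° - 48°) = cos(42°)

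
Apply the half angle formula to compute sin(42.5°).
sin(42.5°) = √((1 - cos 85°)/2) = 0.6756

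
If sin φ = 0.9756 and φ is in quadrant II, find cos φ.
cos φ = -0.2196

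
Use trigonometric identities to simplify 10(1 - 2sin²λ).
10(1 - 2sin²λ) = 10(cos(2λ)) (using Double angle)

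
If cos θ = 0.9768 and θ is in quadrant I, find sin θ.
sin θ = 0.2142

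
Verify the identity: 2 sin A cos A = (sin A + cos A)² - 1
RHS = sin²A + 2 sin A cos A + cos²A - 1 = (sin²A + cos²A) + 2 sin A cos A - 1 = 1 + 2 sin A cos A - 1 = 2 sin A cos A = LHS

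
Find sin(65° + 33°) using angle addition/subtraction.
sin(65° + 33°) = sin 65° cos 33° + cos 65° sin 33° = 0.9903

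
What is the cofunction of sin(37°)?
sin(37°) = cos(90° - 37°) = cos(53°)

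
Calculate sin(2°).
sin(2°) = 0.0349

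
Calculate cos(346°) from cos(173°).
cos(346°) = cos²173° - sin²173° = 0.9703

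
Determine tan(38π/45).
tan(38π/45) = -0.5317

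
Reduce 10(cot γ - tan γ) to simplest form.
10(cot γ - tan γ) = 10(2 cot(2γ)) (using Double angle)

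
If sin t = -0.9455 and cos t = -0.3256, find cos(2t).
cos(2t) = cos²t - sin²t = -0.788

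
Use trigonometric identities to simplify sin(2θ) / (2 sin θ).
sin(2θ) / (2 sin θ) = cos θ (using Double angle)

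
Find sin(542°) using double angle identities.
sin(542°) = 2 sin 271° cos 271° = -0.0349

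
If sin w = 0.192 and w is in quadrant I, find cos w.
cos w = 0.9814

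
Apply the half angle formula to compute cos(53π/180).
cos(53π/180) = √((1 + cos 53π/90)/2) = 0.6018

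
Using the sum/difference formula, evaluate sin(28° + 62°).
sin(28° + 62°) = sin 28° cos 62° + cos 28° sin 62° = 1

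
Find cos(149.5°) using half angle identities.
cos(149.5°) = -√((1 + cos 299°)/2) = -0.8616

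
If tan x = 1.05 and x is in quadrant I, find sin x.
sin x = 0.7241 (using tan²x + 1 = sec²x)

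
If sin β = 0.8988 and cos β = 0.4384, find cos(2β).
cos(2β) = cos²β - sin²β = -0.6156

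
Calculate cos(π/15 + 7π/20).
cos(π/15 + 7π/20) = cos π/15 cos 7π/20 - sin π/15 sin 7π/20 = (√6-√2)/4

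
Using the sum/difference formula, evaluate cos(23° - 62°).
cos(23° - 62°) = cos 23° cos 62° + sin 23° sin 62° = 0.7771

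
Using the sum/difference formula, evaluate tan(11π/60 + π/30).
tan(11π/60 + π/30) = (tan 11π/60 + tan π/30)/(1 - tan 11π/60 tan π/30) = 0.8098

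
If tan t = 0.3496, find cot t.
cot t = 1/tan t = 2.86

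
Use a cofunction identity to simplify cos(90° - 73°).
cos(90° - 73°) = sin(73°)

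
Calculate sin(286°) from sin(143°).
sin(286°) = 2 sin 143° cos 143° = -0.9613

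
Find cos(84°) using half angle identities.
cos(84°) = √((1 + cos 168°)/2) = 0.1045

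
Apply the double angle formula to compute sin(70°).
sin(70°) = 2 sin 35° cos 35° = 0.9397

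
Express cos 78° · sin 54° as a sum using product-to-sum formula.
cos 78° sin 54° = (1/2)[sin(78°+54°) - sin(78°-54°)]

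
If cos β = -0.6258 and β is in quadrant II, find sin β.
sin β = 0.78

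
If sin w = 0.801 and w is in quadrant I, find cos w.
cos w = 0.5987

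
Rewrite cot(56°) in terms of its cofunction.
cot(56°) = tan(90° - 56°) = tan(34°)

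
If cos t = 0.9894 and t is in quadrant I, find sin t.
sin t = 0.1452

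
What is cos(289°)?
cos(289°) = 0.3256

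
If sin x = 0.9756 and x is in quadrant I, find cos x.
cos x = 0.2196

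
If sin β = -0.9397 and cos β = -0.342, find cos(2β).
cos(2β) = cos²β - sin²β = -0.7661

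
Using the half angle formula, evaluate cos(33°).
cos(33°) = √((1 + cos 66°)/2) = 0.8387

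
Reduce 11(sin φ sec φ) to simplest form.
11(sin φ sec φ) = 11(tan φ) (using Reciprocal + quotient)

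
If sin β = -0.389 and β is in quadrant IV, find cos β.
cos β = 0.9212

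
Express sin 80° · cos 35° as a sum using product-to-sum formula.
sin 80° cos 35° = (1/2)[sin(80°+35°) + sin(80°-35°)]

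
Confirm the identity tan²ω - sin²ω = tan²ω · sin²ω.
LHS = sin²ω/cos²ω - sin²ω = sin²ω(1/cos²ω - 1) = sin²ω · (1 - cos²ω)/cos²ω = sin²ω · sin²ω/cos²ω = sin²ω · tan²ω = RHS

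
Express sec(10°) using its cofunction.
sec(10°) = csc(90° - 10°) = csc(80°)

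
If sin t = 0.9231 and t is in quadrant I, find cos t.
cos t = 0.3846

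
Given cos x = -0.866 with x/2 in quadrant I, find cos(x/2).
cos(x/2) = ±√((1 + cos x)/2); positive since x/2 ∈ QI, so cos(x/2) = 0.2588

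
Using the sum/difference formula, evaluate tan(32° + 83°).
tan(32° + 83°) = (tan 32° + tan 83°)/(1 - tan 32° tan 83°) = -2.145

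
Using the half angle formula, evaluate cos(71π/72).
cos(71π/72) = -√((1 + cos 71π/36)/2) = -0.999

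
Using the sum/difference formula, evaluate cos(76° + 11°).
cos(76° + 11°) = cos 76° cos 11° - sin 76° sin 11° = 0.05234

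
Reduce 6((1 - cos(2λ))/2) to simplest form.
6((1 - cos(2λ))/2) = 6(sin²λ) (using Power reduction)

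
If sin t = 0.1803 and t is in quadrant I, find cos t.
cos t = 0.9836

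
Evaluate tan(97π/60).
tan(97π/60) = -2.605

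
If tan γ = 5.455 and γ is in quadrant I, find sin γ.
sin γ = 0.9836 (using tan²γ + 1 = sec²γ)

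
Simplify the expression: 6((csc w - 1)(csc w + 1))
6((csc w - 1)(csc w + 1)) = 6(cot²w) (using Diff. of squares)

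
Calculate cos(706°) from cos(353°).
cos(706°) = cos²353° - sin²353° = 0.9703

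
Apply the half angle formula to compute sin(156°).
sin(156°) = √((1 - cos 312°)/2) = 0.4067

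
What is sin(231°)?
sin(231°) = -0.7771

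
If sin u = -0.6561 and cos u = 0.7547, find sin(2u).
sin(2u) = 2 sin u cos u = -0.9903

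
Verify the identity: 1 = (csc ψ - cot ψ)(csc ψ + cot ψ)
RHS = csc²ψ - cot²ψ = (1 + cot²ψ) - cot²ψ = 1 = LHS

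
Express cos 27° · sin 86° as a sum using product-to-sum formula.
cos 27° sin 86° = (1/2)[sin(27°+86°) - sin(27°-86°)]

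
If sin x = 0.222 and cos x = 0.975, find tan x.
tan x = sin x / cos x = 0.2277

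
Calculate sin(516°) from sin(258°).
sin(516°) = 2 sin 258° cos 258° = 0.4067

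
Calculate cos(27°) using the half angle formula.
cos(27°) = √((1 + cos 54°)/2) = 0.891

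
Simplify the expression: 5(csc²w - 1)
5(csc²w - 1) = 5(cot²w) (using Pythagorean identity)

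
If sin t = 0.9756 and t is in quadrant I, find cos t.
cos t = 0.2196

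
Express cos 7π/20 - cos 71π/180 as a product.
cos 7π/20 - cos 71π/180 = -2 sin(67π/180) sin(-π/45)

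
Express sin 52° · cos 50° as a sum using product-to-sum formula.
sin 52° cos 50° = (1/2)[sin(52°+50°) + sin(52°-50°)]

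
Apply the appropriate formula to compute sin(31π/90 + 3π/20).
sin(31π/90 + 3π/20) = sin 31π/90 cos 3π/20 + cos 31π/90 sin 3π/20 = 0.9998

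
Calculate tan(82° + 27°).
tan(82° + 27°) = (tan 82° + tan 27°)/(1 - tan 82° tan 27°) = -2.904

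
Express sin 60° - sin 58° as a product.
sin 60° - sin 58° = 2 cos(59°) sin(1°)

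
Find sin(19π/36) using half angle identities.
sin(19π/36) = √((1 - cos 19π/18)/2) = 0.9962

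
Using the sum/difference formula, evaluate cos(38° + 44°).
cos(38° + 44°) = cos 38° cos 44° - sin 38° sin 44° = 0.1392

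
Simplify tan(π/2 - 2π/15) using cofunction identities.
tan(π/2 - 2π/15) = cot(2π/15)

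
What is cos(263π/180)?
cos(263π/180) = -0.1219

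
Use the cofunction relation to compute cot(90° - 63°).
cot(90° - 63°) = tan(63°) = 1.963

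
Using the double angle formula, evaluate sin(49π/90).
sin(49π/90) = 2 sin 49π/180 cos 49π/180 = 0.9903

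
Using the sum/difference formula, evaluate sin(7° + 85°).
sin(7° + 85°) = sin 7° cos 85° + cos 7° sin 85° = 0.9994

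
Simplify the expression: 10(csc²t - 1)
10(csc²t - 1) = 10(cot²t) (using Pythagorean identity)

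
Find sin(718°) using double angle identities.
sin(718°) = 2 sin 359° cos 359° = -0.0349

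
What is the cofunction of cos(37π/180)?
cos(37π/180) = sin(π/2 - 37π/180) = sin(53π/180)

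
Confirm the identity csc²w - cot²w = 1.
LHS = 1/sin²w - cos²w/sin²w = (1 - cos²w)/sin²w = sin²w/sin²w = 1 = RHS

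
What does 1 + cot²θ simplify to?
1 + cot²θ = csc²θ (using Pythagorean identity)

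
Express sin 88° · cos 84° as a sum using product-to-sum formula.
sin 88° cos 84° = (1/2)[sin(88°+84°) + sin(88°-84°)]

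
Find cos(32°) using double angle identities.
cos(32°) = cos²16° - sin²16° = 0.848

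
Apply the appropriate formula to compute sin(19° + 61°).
sin(19° + 61°) = sin 19° cos 61° + cos 19° sin 61° = 0.9848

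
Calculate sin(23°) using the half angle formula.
sin(23°) = √((1 - cos 46°)/2) = 0.3907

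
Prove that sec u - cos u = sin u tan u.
LHS = 1/cos u - cos u = (1 - cos²u)/cos u = sin²u/cos u = sin u · (sin u/cos u) = sin u tan u = RHS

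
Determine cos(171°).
cos(171°) = -0.9877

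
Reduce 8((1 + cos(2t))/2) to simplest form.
8((1 + cos(2t))/2) = 8(cos²t) (using Power reduction)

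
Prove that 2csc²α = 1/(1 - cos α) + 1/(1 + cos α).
RHS = [(1 + cos α) + (1 - cos α)] / [(1 - cos α)(1 + cos α)] = 2/(1 - cos²α) = 2/sin²α = 2csc²α = LHS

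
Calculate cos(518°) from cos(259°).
cos(518°) = cos²259° - sin²259° = -0.9272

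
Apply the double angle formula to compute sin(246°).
sin(246°) = 2 sin 123° cos 123° = -0.9135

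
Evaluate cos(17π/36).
cos(17π/36) = 0.08716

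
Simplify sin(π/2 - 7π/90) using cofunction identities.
sin(π/2 - 7π/90) = cos(7π/90)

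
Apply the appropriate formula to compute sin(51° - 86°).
sin(51° - 86°) = sin 51° cos 86° - cos 51° sin 86° = -0.5736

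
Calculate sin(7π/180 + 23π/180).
sin(7π/180 + 23π/180) = sin 7π/180 cos 23π/180 + cos 7π/180 sin 23π/180 = 1/2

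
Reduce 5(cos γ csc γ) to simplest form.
5(cos γ csc γ) = 5(cot γ) (using Reciprocal + quotient)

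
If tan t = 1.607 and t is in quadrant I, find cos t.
cos t = 0.5283 (using tan²t + 1 = sec²t)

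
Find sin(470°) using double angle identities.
sin(470°) = 2 sin 235° cos 235° = 0.9397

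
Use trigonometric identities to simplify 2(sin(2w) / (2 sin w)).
2(sin(2w) / (2 sin w)) = 2(cos w) (using Double angle)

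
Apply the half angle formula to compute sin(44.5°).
sin(44.5°) = √((1 - cos 89°)/2) = 0.7009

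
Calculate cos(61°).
cos(61°) = 0.4848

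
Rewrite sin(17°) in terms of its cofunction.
sin(17°) = cos(90° - 17°) = cos(73°)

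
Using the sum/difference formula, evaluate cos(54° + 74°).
cos(54° + 74°) = cos 54° cos 74° - sin 54° sin 74° = -0.6157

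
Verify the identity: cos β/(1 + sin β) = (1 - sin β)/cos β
RHS = (1 - sin β)(1 + sin β) / (cos β(1 + sin β)) = (1 - sin²β) / (cos β(1 + sin β)) = cos²β / (cos β(1 + sin β)) = cos β/(1 + sin β) = LHS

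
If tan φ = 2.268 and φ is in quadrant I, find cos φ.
cos φ = 0.4034 (using tan²φ + 1 = sec²φ)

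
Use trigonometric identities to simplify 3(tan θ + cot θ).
3(tan θ + cot θ) = 3(sec θ csc θ) (using Quotient identities)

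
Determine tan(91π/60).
tan(91π/60) = -19.08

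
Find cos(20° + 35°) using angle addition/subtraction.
cos(20° + 35°) = cos 20° cos 35° - sin 20° sin 35° = 0.5736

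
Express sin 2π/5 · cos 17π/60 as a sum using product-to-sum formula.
sin 2π/5 cos 17π/60 = (1/2)[sin(2π/5+17π/60) + sin(2π/5-17π/60)]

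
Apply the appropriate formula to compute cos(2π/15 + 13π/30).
cos(2π/15 + 13π/30) = cos 2π/15 cos 13π/30 - sin 2π/15 sin 13π/30 = -0.2079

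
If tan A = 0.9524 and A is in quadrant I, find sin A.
sin A = 0.6897 (using tan²A + 1 = sec²A)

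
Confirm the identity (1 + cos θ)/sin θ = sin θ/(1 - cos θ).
RHS = sin θ(1 + cos θ) / ((1 - cos θ)(1 + cos θ)) = sin θ(1 + cos θ) / (1 - cos²θ) = sin θ(1 + cos θ) / sin²θ = (1 + cos θ)/sin θ = LHS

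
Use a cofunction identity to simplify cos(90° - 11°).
cos(90° - 11°) = sin(11°)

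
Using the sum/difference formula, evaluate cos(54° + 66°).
cos(54° + 66°) = cos 54° cos 66° - sin 54° sin 66° = -1/2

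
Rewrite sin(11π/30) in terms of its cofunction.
sin(11π/30) = cos(π/2 - 11π/30) = cos(2π/15)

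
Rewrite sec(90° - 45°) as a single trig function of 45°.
sec(90° - 45°) = csc(45°)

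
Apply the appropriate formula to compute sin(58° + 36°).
sin(58° + 36°) = sin 58° cos 36° + cos 58° sin 36° = 0.9976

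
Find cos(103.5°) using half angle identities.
cos(103.5°) = -√((1 + cos 207°)/2) = -0.2334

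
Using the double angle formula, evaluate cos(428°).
cos(428°) = cos²214° - sin²214° = 0.3746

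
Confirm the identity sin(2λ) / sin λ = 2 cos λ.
LHS = 2 sin λ cos λ / sin λ = 2 cos λ = RHS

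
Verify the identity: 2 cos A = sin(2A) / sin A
RHS = 2 sin A cos A / sin A = 2 cos A = LHS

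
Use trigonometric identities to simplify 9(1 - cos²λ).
9(1 - cos²λ) = 9(sin²λ) (using Pythagorean identity)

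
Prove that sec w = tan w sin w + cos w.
RHS = sin²w/cos w + cos w = (sin²w + cos²w)/cos w = 1/cos w = sec w = LHS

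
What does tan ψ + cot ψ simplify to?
tan ψ + cot ψ = sec ψ csc ψ (using Quotient identities)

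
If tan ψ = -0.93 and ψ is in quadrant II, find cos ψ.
cos ψ = -0.7323 (using tan²ψ + 1 = sec²ψ)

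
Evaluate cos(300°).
cos(300°) = 1/2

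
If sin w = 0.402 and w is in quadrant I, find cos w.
cos w = 0.9156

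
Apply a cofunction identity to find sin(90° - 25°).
sin(90° - 25°) = cos(25°) = 0.9063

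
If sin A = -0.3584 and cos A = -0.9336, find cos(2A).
cos(2A) = cos²A - sin²A = 0.7432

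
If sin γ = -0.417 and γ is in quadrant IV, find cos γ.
cos γ = 0.9089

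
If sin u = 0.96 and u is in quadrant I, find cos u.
cos u = 0.28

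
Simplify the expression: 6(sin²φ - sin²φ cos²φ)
6(sin²φ - sin²φ cos²φ) = 6(sin⁴φ) (using Factoring)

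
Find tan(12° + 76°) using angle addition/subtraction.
tan(12° + 76°) = (tan 12° + tan 76°)/(1 - tan 12° tan 76°) = 28.64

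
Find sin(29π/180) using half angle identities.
sin(29π/180) = √((1 - cos 29π/90)/2) = 0.4848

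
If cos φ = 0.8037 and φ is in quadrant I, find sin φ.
sin φ = 0.595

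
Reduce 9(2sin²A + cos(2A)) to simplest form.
9(2sin²A + cos(2A)) = 9 (using Double angle)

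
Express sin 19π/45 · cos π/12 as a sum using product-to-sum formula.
sin 19π/45 cos π/12 = (1/2)[sin(19π/45+π/12) + sin(19π/45-π/12)]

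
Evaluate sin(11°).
sin(11°) = 0.1908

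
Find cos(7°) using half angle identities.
cos(7°) = √((1 + cos 14°)/2) = 0.9925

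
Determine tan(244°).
tan(244°) = 2.05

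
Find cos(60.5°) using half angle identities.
cos(60.5°) = √((1 + cos 121°)/2) = 0.4924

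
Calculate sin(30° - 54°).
sin(30° - 54°) = sin 30° cos 54° - cos 30° sin 54° = -0.4067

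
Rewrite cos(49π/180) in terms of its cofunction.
cos(49π/180) = sin(π/2 - 49π/180) = sin(41π/180)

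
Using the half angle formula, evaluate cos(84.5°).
cos(84.5°) = √((1 + cos 169°)/2) = 0.09585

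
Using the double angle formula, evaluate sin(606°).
sin(606°) = 2 sin 303° cos 303° = -0.9135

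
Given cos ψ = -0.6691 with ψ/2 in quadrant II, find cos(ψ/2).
cos(ψ/2) = ±√((1 + cos ψ)/2); negative since ψ/2 ∈ QII, so cos(ψ/2) = -0.4068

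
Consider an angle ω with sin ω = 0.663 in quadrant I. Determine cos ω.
cos ω = √(1 - sin²ω) = 0.7486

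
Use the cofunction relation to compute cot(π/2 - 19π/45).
cot(π/2 - 19π/45) = tan(19π/45) = 4.011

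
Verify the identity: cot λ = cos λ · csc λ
RHS = cos λ · (1/sin λ) = cos λ/sin λ = cot λ = LHS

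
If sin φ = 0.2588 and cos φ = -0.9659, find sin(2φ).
sin(2φ) = 2 sin φ cos φ = -0.4999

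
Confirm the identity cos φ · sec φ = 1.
LHS = cos φ · (1/cos φ) = 1 = RHS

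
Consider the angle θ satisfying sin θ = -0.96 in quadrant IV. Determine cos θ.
cos θ = √(1 - sin²θ) = 0.28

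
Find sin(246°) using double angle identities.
sin(246°) = 2 sin 123° cos 123° = -0.9135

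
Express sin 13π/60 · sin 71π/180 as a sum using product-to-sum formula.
sin 13π/60 sin 71π/180 = (1/2)[cos(13π/60-71π/180) - cos(13π/60+71π/180)]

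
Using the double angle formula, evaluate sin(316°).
sin(316°) = 2 sin 158° cos 158° = -0.6947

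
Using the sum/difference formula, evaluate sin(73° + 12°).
sin(73° + 12°) = sin 73° cos 12° + cos 73° sin 12° = 0.9962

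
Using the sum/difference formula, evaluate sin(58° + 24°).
sin(58° + 24°) = sin 58° cos 24° + cos 58° sin 24° = 0.9903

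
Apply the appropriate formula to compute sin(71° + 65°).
sin(71° + 65°) = sin 71° cos 65° + cos 71° sin 65° = 0.6947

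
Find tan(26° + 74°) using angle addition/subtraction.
tan(26° + 74°) = (tan 26° + tan 74°)/(1 - tan 26° tan 74°) = -5.671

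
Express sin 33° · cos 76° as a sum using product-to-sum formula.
sin 33° cos 76° = (1/2)[sin(33°+76°) + sin(33°-76°)]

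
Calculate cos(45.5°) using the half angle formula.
cos(45.5°) = √((1 + cos 91°)/2) = 0.7009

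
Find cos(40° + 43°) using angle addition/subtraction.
cos(40° + 43°) = cos 40° cos 43° - sin 40° sin 43° = 0.1219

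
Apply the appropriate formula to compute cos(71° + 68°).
cos(71° + 68°) = cos 71° cos 68° - sin 71° sin 68° = -0.7547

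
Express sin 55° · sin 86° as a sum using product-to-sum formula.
sin 55° sin 86° = (1/2)[cos(55°-86°) - cos(55°+86°)]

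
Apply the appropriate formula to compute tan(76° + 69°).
tan(76° + 69°) = (tan 76° + tan 69°)/(1 - tan 76° tan 69°) = -0.7002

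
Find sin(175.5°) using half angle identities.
sin(175.5°) = √((1 - cos 351°)/2) = 0.07846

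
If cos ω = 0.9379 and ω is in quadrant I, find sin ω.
sin ω = 0.3469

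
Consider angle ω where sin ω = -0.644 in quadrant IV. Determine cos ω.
cos ω = √(1 - sin²ω) = 0.765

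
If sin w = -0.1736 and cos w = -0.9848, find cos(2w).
cos(2w) = cos²w - sin²w = 0.9397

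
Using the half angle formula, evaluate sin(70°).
sin(70°) = √((1 - cos 140°)/2) = 0.9397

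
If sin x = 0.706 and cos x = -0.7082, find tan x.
tan x = sin x / cos x = -0.9969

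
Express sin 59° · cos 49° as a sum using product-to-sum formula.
sin 59° cos 49° = (1/2)[sin(59°+49°) + sin(59°-49°)]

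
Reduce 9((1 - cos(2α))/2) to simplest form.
9((1 - cos(2α))/2) = 9(sin²α) (using Power reduction)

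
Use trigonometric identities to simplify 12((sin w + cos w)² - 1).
12((sin w + cos w)² - 1) = 12(sin(2w)) (using Pythagorean + double angle)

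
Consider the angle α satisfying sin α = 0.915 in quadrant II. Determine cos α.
cos α = ±√(1 - sin²α) = -0.4035 (negative in QII)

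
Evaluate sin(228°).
sin(228°) = -0.7431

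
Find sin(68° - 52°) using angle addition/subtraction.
sin(68° - 52°) = sin 68° cos 52° - cos 68° sin 52° = 0.2756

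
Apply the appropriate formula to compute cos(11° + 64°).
cos(11° + 64°) = cos 11° cos 64° - sin 11° sin 64° = (√6-√2)/4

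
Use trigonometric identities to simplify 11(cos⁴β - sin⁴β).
11(cos⁴β - sin⁴β) = 11(cos(2β)) (using Factoring + double angle)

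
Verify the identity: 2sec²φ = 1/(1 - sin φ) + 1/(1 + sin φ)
RHS = [(1 + sin φ) + (1 - sin φ)] / [(1 - sin φ)(1 + sin φ)] = 2/(1 - sin²φ) = 2/cos²φ = 2sec²φ = LHS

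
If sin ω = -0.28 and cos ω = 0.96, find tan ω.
tan ω = sin ω / cos ω = -0.2917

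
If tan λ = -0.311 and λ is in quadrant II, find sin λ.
sin λ = 0.297 (using tan²λ + 1 = sec²λ)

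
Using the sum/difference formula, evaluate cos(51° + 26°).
cos(51° + 26°) = cos 51° cos 26° - sin 51° sin 26° = 0.225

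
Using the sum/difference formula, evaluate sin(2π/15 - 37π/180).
sin(2π/15 - 37π/180) = sin 2π/15 cos 37π/180 - cos 2π/15 sin 37π/180 = -0.225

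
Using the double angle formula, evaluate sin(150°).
sin(150°) = 2 sin 75° cos 75° = 1/2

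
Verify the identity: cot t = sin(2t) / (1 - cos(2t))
RHS = 2 sin t cos t / (2sin²t) = cos t/sin t = cot t = LHS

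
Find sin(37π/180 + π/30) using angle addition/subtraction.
sin(37π/180 + π/30) = sin 37π/180 cos π/30 + cos 37π/180 sin π/30 = 0.682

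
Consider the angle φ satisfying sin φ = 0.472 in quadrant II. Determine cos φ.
cos φ = ±√(1 - sin²φ) = -0.8816 (negative in QII)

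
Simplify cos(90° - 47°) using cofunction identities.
cos(90° - 47°) = sin(47°)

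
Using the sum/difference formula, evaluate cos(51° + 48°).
cos(51° + 48°) = cos 51° cos 48° - sin 51° sin 48° = -0.1564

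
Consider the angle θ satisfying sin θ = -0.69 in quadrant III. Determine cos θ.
cos θ = ±√(1 - sin²θ) = -0.7238 (negative in QIII)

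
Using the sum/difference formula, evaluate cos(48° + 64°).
cos(48° + 64°) = cos 48° cos 64° - sin 48° sin 64° = -0.3746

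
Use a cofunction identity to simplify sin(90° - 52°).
sin(90° - 52°) = cos(52°)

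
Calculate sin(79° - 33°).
sin(79° - 33°) = sin 79° cos 33° - cos 79° sin 33° = 0.7193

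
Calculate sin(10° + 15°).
sin(10° + 15°) = sin 10° cos 15° + cos 10° sin 15° = 0.4226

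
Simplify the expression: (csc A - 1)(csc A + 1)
(csc A - 1)(csc A + 1) = cot²A (using Diff. of squares)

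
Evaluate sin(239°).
sin(239°) = -0.8572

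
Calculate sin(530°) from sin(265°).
sin(530°) = 2 sin 265° cos 265° = 0.1736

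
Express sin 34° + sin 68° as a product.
sin 34° + sin 68° = 2 sin(51°) cos(-17°)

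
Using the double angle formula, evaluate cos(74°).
cos(74°) = cos²37° - sin²37° = 0.2756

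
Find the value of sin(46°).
sin(46°) = 0.7193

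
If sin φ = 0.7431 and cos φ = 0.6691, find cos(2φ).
cos(2φ) = cos²φ - sin²φ = -0.1045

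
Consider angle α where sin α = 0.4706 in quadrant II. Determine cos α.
cos α = ±√(1 - sin²α) = -0.8823 (negative in QII)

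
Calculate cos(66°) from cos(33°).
cos(66°) = cos²33° - sin²33° = 0.4067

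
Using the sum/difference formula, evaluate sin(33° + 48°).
sin(33° + 48°) = sin 33° cos 48° + cos 33° sin 48° = 0.9877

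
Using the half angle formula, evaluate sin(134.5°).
sin(134.5°) = √((1 - cos 269°)/2) = 0.7133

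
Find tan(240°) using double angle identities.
tan(240°) = 2 tan 120° / (1 - tan²120°) = √3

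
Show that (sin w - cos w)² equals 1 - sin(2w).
LHS = sin²w - 2 sin w cos w + cos²w = (sin²w + cos²w) - 2 sin w cos w = 1 - sin(2w) = RHS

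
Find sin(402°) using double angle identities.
sin(402°) = 2 sin 201° cos 201° = 0.6691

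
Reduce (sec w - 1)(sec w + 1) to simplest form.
(sec w - 1)(sec w + 1) = tan²w (using Diff. of squares)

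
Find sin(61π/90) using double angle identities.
sin(61π/90) = 2 sin 61π/180 cos 61π/180 = 0.848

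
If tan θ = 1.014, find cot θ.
cot θ = 1/tan θ = 0.9862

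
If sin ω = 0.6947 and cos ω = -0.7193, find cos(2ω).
cos(2ω) = cos²ω - sin²ω = 0.03478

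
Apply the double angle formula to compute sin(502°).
sin(502°) = 2 sin 251° cos 251° = 0.6157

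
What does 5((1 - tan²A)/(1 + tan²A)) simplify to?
5((1 - tan²A)/(1 + tan²A)) = 5(cos(2A)) (using Double angle)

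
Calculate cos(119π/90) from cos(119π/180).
cos(119π/90) = cos²119π/180 - sin²119π/180 = -0.5299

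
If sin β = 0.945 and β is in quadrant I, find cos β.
cos β = 0.3271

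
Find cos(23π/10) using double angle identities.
cos(23π/10) = cos²23π/20 - sin²23π/20 = 0.5878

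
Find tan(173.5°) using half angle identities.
tan(173.5°) = sin 347° / (1 + cos 347°) = -0.1139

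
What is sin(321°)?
sin(321°) = -0.6293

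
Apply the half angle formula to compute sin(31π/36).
sin(31π/36) = √((1 - cos 31π/18)/2) = 0.4226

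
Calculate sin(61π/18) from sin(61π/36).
sin(61π/18) = 2 sin 61π/36 cos 61π/36 = -0.9397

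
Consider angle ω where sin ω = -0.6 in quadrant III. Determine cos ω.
cos ω = ±√(1 - sin²ω) = -0.8 (negative in QIII)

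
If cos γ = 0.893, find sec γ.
sec γ = 1/cos γ = 1.12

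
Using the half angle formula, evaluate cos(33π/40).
cos(33π/40) = -√((1 + cos 33π/20)/2) = -0.8526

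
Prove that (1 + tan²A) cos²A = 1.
LHS = sec²A · cos²A = (1/cos²A) · cos²A = 1 = RHS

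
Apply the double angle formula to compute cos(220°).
cos(220°) = cos²110° - sin²110° = -0.766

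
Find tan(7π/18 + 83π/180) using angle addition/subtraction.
tan(7π/18 + 83π/180) = (tan 7π/18 + tan 83π/180)/(1 - tan 7π/18 tan 83π/180) = -0.5095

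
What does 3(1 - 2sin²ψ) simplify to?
3(1 - 2sin²ψ) = 3(cos(2ψ)) (using Double angle)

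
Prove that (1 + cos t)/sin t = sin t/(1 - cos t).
RHS = sin t(1 + cos t) / ((1 - cos t)(1 + cos t)) = sin t(1 + cos t) / (1 - cos²t) = sin t(1 + cos t) / sin²t = (1 + cos t)/sin t = LHS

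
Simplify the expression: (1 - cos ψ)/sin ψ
(1 - cos ψ)/sin ψ = tan(ψ/2) (using Half angle)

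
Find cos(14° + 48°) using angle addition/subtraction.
cos(14° + 48°) = cos 14° cos 48° - sin 14° sin 48° = 0.4695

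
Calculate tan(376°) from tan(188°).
tan(376°) = 2 tan 188° / (1 - tan²188°) = 0.2867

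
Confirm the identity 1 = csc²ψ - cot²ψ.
RHS = 1/sin²ψ - cos²ψ/sin²ψ = (1 - cos²ψ)/sin²ψ = sin²ψ/sin²ψ = 1 = LHS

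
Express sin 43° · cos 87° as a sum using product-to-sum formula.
sin 43° cos 87° = (1/2)[sin(43°+87°) + sin(43°-87°)]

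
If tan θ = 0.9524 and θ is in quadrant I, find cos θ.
cos θ = 0.7241 (using tan²θ + 1 = sec²θ)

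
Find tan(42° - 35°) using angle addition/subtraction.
tan(42° - 35°) = (tan 42° - tan 35°)/(1 + tan 42° tan 35°) = 0.1228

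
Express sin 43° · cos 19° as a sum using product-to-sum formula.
sin 43° cos 19° = (1/2)[sin(43°+19°) + sin(43°-19°)]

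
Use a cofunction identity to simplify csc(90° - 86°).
csc(90° - 86°) = sec(86°)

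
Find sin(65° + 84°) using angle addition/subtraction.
sin(65° + 84°) = sin 65° cos 84° + cos 65° sin 84° = 0.515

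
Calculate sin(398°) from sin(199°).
sin(398°) = 2 sin 199° cos 199° = 0.6157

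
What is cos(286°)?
cos(286°) = 0.2756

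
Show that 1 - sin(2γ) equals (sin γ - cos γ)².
RHS = sin²γ - 2 sin γ cos γ + cos²γ = (sin²γ + cos²γ) - 2 sin γ cos γ = 1 - sin(2γ) = LHS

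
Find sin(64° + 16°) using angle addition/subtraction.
sin(64° + 16°) = sin 64° cos 16° + cos 64° sin 16° = 0.9848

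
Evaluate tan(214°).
tan(214°) = 0.6745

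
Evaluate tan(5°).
tan(5°) = 0.08749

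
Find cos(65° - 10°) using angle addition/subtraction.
cos(65° - 10°) = cos 65° cos 10° + sin 65° sin 10° = 0.5736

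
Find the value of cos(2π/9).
cos(2π/9) = 0.766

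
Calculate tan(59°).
tan(59°) = 1.664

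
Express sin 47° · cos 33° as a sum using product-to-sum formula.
sin 47° cos 33° = (1/2)[sin(47°+33°) + sin(47°-33°)]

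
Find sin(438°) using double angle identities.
sin(438°) = 2 sin 219° cos 219° = 0.9781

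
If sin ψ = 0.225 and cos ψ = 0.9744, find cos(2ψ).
cos(2ψ) = cos²ψ - sin²ψ = 0.8988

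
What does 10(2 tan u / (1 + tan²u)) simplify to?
10(2 tan u / (1 + tan²u)) = 10(sin(2u)) (using Double angle)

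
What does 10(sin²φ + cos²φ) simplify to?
10(sin²φ + cos²φ) = 10 (using Pythagorean identity)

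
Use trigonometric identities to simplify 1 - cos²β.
1 - cos²β = sin²β (using Pythagorean identity)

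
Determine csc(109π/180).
csc(109π/180) = 1.058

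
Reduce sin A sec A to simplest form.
sin A sec A = tan A (using Reciprocal + quotient)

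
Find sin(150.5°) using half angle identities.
sin(150.5°) = √((1 - cos 301°)/2) = 0.4924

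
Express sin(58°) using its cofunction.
sin(58°) = cos(90° - 58°) = cos(32°)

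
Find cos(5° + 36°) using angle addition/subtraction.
cos(5° + 36°) = cos 5° cos 36° - sin 5° sin 36° = 0.7547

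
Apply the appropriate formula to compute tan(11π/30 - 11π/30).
tan(11π/30 - 11π/30) = (tan 11π/30 - tan 11π/30)/(1 + tan 11π/30 tan 11π/30) = 0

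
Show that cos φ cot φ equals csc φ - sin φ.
RHS = 1/sin φ - sin φ = (1 - sin²φ)/sin φ = cos²φ/sin φ = cos φ · (cos φ/sin φ) = cos φ cot φ = LHS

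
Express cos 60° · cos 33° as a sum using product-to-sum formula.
cos 60° cos 33° = (1/2)[cos(60°-33°) + cos(60°+33°)]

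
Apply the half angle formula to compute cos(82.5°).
cos(82.5°) = √((1 + cos 165°)/2) = 0.1305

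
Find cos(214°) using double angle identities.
cos(214°) = cos²107° - sin²107° = -0.829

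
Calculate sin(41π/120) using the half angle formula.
sin(41π/120) = √((1 - cos 41π/60)/2) = 0.8788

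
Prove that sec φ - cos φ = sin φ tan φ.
LHS = 1/cos φ - cos φ = (1 - cos²φ)/cos φ = sin²φ/cos φ = sin φ · (sin φ/cos φ) = sin φ tan φ = RHS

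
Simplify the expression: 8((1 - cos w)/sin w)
8((1 - cos w)/sin w) = 8(tan(w/2)) (using Half angle)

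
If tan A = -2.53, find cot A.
cot A = 1/tan A = -0.3953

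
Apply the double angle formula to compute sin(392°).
sin(392°) = 2 sin 196° cos 196° = 0.5299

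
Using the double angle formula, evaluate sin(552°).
sin(552°) = 2 sin 276° cos 276° = -0.2079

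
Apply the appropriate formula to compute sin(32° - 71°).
sin(32° - 71°) = sin 32° cos 71° - cos 32° sin 71° = -0.6293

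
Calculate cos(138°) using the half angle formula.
cos(138°) = -√((1 + cos 276°)/2) = -0.7431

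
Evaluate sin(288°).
sin(288°) = -0.9511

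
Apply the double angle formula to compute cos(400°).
cos(400°) = cos²200° - sin²200° = 0.766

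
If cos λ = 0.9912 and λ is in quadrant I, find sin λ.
sin λ = 0.1324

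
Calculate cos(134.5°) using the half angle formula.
cos(134.5°) = -√((1 + cos 269°)/2) = -0.7009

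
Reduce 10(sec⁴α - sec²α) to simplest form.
10(sec⁴α - sec²α) = 10(tan⁴α + tan²α) (using Pythagorean)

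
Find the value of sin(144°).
sin(144°) = 0.5878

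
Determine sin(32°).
sin(32°) = 0.5299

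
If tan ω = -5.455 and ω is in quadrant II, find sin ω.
sin ω = 0.9836 (using tan²ω + 1 = sec²ω)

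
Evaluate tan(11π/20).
tan(11π/20) = -6.314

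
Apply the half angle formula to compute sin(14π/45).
sin(14π/45) = √((1 - cos 28π/45)/2) = 0.829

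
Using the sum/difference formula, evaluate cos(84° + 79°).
cos(84° + 79°) = cos 84° cos 79° - sin 84° sin 79° = -0.9563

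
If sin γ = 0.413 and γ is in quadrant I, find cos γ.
cos γ = 0.9107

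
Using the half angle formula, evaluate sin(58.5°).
sin(58.5°) = √((1 - cos 117°)/2) = 0.8526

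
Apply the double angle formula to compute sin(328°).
sin(328°) = 2 sin 164° cos 164° = -0.5299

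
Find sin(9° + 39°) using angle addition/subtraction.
sin(9° + 39°) = sin 9° cos 39° + cos 9° sin 39° = 0.7431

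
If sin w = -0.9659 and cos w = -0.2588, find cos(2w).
cos(2w) = cos²w - sin²w = -0.866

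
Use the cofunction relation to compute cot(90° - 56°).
cot(90° - 56°) = tan(56°) = 1.483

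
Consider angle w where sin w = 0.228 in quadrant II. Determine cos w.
cos w = ±√(1 - sin²w) = -0.9737 (negative in QII)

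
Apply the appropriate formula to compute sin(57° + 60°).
sin(57° + 60°) = sin 57° cos 60° + cos 57° sin 60° = 0.891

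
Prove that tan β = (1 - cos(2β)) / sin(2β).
RHS = 2sin²β / (2 sin β cos β) = sin β/cos β = tan β = LHS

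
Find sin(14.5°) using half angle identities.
sin(14.5°) = √((1 - cos 29°)/2) = 0.2504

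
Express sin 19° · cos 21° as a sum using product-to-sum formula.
sin 19° cos 21° = (1/2)[sin(19°+21°) + sin(19°-21°)]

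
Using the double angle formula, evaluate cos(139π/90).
cos(139π/90) = cos²139π/180 - sin²139π/180 = 0.1392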